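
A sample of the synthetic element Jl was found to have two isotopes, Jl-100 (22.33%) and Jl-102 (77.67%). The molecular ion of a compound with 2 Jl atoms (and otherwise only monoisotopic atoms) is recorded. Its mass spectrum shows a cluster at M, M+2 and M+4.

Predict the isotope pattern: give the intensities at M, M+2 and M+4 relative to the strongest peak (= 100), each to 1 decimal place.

8.3 : 57.5 : 100.0

Expanding (0.2233 + 0.7767)^2:
P(M) = 0.2233^2 = 0.049863
P(M+2) = 2 × 0.2233^1 × 0.7767^1 = 0.346874
P(M+4) = 0.7767^2 = 0.603263
The M+4 peak is largest (0.603263); scaling to 100 gives 8.3 : 57.5 : 100.0.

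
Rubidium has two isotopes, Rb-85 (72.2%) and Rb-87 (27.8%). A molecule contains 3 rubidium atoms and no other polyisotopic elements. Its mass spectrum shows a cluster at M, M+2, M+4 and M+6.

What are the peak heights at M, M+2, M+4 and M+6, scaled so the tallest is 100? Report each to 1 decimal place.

The 3 Rb atoms are independent, so intensities follow the terms of (0.722 + 0.278)^3.
P(M) = 0.722^3 = 0.376367
P(M+2) = 3 × 0.722^2 × 0.278^1 = 0.434751
P(M+4) = 3 × 0.722^1 × 0.278^2 = 0.167397
P(M+6) = 0.278^3 = 0.021485
The M+2 peak is largest (0.434751); scaling to 100 gives 86.6 : 100.0 : 38.5 : 4.9.

86.6 : 100.0 : 38.5 : 4.9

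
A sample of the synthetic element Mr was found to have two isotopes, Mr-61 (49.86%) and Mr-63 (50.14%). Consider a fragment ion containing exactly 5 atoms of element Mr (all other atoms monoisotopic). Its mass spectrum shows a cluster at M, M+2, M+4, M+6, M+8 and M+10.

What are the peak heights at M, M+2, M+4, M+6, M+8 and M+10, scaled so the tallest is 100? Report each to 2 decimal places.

Expanding (0.4986 + 0.5014)^5:
P(M) = 0.4986^5 = 0.030815
P(M+2) = 5 × 0.4986^4 × 0.5014^1 = 0.154940
P(M+4) = 10 × 0.4986^3 × 0.5014^2 = 0.311620
P(M+6) = 10 × 0.4986^2 × 0.5014^3 = 0.313370
P(M+8) = 5 × 0.4986^1 × 0.5014^4 = 0.157565
P(M+10) = 0.5014^5 = 0.031690
The M+6 peak is largest (0.313370); scaling to 100 gives 9.83 : 49.44 : 99.44 : 100.00 : 50.28 : 10.11.

9.83 : 49.44 : 99.44 : 100.00 : 50.28 : 10.11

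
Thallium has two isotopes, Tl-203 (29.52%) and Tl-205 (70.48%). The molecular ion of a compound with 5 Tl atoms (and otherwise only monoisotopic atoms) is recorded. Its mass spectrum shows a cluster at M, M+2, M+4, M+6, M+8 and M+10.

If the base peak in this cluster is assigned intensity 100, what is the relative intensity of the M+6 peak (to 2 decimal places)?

83.77

(0.2952 + 0.7048)^5 gives M 0.0022, M+2 0.0268, M+4 0.1278, M+6 0.3051, M+8 0.3642, M+10 0.1739; the largest is M+8.
P(M+8) = C(5,4) × 0.2952^1 × 0.7048^4 = 5 × 0.2952 × 0.24675365 = 0.364208 (base)
P(M+6) = C(5,3) × 0.2952^2 × 0.7048^3 = 10 × 0.08714304 × 0.35010449 = 0.305092
Relative intensity = 0.305092 / 0.364208 × 100 = 83.77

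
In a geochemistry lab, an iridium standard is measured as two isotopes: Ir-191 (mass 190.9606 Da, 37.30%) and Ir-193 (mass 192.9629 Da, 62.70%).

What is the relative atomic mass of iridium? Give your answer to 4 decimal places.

Ar = Σ fᵢ·mᵢ = 0.3730 × 190.9606 + 0.6270 × 192.9629
= 71.22830 + 120.98774 = 192.21604 Da

192.2160 Da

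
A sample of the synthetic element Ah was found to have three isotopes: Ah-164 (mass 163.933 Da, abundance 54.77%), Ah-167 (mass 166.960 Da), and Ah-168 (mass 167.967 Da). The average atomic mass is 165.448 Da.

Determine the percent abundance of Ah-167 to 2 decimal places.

The remaining 45.23% is split between Ah-167 (fraction x) and Ah-168 (fraction 0.4523 − x).
Substituting: 166.960x + 167.967(0.4523 − x) = 75.6618959
(166.960 − 167.967)x = -0.3095782  ⇒  x = 0.30743, y = 0.14487
Ah-167: 30.74%, Ah-168: 14.49%.

30.74%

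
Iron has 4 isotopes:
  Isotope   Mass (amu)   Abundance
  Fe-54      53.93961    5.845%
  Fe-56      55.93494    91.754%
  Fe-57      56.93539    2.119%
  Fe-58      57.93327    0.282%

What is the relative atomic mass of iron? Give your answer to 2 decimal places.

55.85 amu

Weight each isotope mass by its fractional abundance: 0.05845 × 53.93961 + 0.91754 × 55.93494 + 0.02119 × 56.93539 + 0.00282 × 57.93327
= 3.152770 + 51.322545 + 1.206461 + 0.163372 = 55.845148 amu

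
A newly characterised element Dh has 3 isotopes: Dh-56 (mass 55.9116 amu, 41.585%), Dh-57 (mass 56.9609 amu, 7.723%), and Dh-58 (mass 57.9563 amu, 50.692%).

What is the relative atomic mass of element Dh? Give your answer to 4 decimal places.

Ar = Σ fᵢ·mᵢ = 0.41585 × 55.9116 + 0.07723 × 56.9609 + 0.50692 × 57.9563
= 23.25084 + 4.39909 + 29.37921 = 57.02914 amu

57.0291 amu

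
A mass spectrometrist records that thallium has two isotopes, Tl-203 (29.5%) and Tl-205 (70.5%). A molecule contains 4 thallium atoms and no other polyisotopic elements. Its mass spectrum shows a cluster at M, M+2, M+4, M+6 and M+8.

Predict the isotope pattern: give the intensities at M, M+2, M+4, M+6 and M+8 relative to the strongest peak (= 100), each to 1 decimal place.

The 4 Tl atoms are independent, so intensities follow the terms of (0.295 + 0.705)^4.
P(M) = 0.295^4 = 0.007573
P(M+2) = 4 × 0.295^3 × 0.705^1 = 0.072396
P(M+4) = 6 × 0.295^2 × 0.705^2 = 0.259522
P(M+6) = 4 × 0.295^1 × 0.705^3 = 0.413475
P(M+8) = 0.705^4 = 0.247034
The M+6 peak is largest (0.413475); scaling to 100 gives 1.8 : 17.5 : 62.8 : 100.0 : 59.7.

1.8 : 17.5 : 62.8 : 100.0 : 59.7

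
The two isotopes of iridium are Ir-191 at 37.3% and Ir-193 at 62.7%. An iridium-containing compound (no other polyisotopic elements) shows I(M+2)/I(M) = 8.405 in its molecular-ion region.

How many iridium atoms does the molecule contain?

5

With n Ir atoms, P(M+2)/P(M) = C(n,1)·p^(n−1)q / p^n = n·q/p = n · 0.627/0.373.
n = 8.405 × 0.373/0.627 = 5.00 ≈ 5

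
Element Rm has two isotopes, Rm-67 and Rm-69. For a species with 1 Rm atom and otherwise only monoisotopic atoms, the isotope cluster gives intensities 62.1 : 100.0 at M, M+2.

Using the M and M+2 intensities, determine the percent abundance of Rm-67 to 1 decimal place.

38.3%

Let p = fractional abundance of Rm-67. I(M+2)/I(M) = [C(1,1)·p^0·(1−p)] / p^1 = 1·(1−p)/p = 100.0/62.1 = 1.6103
(1−p)/p = 1.6103/1 = 1.6103  ⇒  p = 1/(1 + 1.6103) = 0.3831
Rm-67: 38.3%, Rm-69: 61.7%.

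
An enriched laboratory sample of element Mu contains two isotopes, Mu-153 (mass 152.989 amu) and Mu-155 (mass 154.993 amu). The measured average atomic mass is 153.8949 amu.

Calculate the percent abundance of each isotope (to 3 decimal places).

With x = fraction of Mu-153 (so Mu-155 is 1 − x):
152.989·x + 154.993·(1 − x) = 153.8949
(152.989 − 154.993)·x = 153.8949 − 154.993
x = -1.0981 / -2.004 = 0.54795 → 54.795% Mu-153, 45.205% Mu-155.

Mu-153: 54.795%, Mu-155: 45.205%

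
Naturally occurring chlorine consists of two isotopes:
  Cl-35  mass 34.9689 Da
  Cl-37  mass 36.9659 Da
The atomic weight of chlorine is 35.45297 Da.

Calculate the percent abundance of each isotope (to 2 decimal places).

Cl-35: 75.76%, Cl-37: 24.24%

Let x be the fractional abundance of Cl-35; then Cl-37 has abundance 1 − x.
34.9689·x + 36.9659·(1 − x) = 35.45297
(34.9689 − 36.9659)·x = 35.45297 − 36.9659
x = -1.51293 / -1.9970 = 0.75760 → 75.76% Cl-35, 24.24% Cl-37.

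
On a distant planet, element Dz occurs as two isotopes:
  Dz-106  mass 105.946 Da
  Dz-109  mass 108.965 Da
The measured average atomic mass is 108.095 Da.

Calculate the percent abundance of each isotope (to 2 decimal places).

Writing the weighted mean with unknown fraction x of Dz-106:
105.946·x + 108.965·(1 − x) = 108.095
(105.946 − 108.965)·x = 108.095 − 108.965
x = -0.870 / -3.019 = 0.28817 → 28.82% Dz-106, 71.18% Dz-109.

Dz-106: 28.82%, Dz-109: 71.18%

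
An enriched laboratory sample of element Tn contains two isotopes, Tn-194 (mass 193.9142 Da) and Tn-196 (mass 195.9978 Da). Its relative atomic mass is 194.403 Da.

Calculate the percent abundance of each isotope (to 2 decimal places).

Let x be the fractional abundance of Tn-194; then Tn-196 has abundance 1 − x.
193.9142·x + 195.9978·(1 − x) = 194.403
(193.9142 − 195.9978)·x = 194.403 − 195.9978
x = -1.5948 / -2.0836 = 0.76541 → 76.54% Tn-194, 23.46% Tn-196.

Tn-194: 76.54%, Tn-196: 23.46%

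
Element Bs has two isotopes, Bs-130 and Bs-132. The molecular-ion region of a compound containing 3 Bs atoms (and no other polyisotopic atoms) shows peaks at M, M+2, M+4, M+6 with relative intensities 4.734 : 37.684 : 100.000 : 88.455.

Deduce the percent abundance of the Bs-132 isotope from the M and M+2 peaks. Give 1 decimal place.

72.6%

Let p = fractional abundance of Bs-130. I(M+2)/I(M) = [C(3,1)·p^2·(1−p)] / p^3 = 3·(1−p)/p = 37.684/4.734 = 7.9603
(1−p)/p = 7.9603/3 = 2.6534  ⇒  p = 1/(1 + 2.6534) = 0.2737
Bs-130: 27.4%, Bs-132: 72.6%.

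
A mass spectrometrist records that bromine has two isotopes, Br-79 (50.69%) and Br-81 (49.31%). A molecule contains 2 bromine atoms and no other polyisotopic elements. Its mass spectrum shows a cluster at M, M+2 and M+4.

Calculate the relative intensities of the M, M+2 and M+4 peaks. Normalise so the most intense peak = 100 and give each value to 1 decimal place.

51.4 : 100.0 : 48.6

Expanding (0.5069 + 0.4931)^2:
P(M) = 0.5069^2 = 0.256948
P(M+2) = 2 × 0.5069^1 × 0.4931^1 = 0.499905
P(M+4) = 0.4931^2 = 0.243148
The M+2 peak is largest (0.499905); scaling to 100 gives 51.4 : 100.0 : 48.6.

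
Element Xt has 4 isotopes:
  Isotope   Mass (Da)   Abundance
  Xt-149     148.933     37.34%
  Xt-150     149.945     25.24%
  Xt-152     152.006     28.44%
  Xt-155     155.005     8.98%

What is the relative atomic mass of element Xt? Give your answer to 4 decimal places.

Average mass = Σ (abundance × isotope mass) = 0.3734 × 148.933 + 0.2524 × 149.945 + 0.2844 × 152.006 + 0.0898 × 155.005
= 55.61158 + 37.84612 + 43.23051 + 13.91945 = 150.60766 Da

150.6077 Da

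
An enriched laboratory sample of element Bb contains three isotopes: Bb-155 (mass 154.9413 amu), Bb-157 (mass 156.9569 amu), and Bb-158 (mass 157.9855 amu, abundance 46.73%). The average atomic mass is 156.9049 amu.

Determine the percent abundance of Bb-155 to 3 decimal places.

Let x and y be the fractions of Bb-155 and Bb-157. Then x + y = 1 − 0.4673 = 0.5327 and 154.9413x + 156.9569y = 156.9049 − 0.4673×157.9855 = 83.07827585.
Substituting: 154.9413x + 156.9569(0.5327 − x) = 83.07827585
(154.9413 − 156.9569)x = -0.53266478  ⇒  x = 0.26427, y = 0.26843
Bb-155: 26.427%, Bb-157: 26.843%.

26.427%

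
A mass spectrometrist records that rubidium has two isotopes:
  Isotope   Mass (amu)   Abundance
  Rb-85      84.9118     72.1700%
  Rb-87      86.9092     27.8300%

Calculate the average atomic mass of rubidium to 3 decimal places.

85.468 amu

The abundance-weighted mean is 0.721700 × 84.9118 + 0.278300 × 86.9092
= 61.28085 + 24.18683 = 85.46768 amu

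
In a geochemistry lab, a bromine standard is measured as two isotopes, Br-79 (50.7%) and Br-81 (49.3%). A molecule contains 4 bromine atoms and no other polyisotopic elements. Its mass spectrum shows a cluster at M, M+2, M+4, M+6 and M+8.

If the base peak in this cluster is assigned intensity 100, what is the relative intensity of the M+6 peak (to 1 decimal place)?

64.8

Binomial terms of (0.507 + 0.493)^4: M 0.0661, M+2 0.2570, M+4 0.3749, M+6 0.2430, M+8 0.0591 → M+4 is the base peak.
P(M+4) = C(4,2) × 0.507^2 × 0.493^2 = 6 × 0.257049 × 0.243049 = 0.374853 (base)
P(M+6) = C(4,3) × 0.507^1 × 0.493^3 = 4 × 0.5070 × 0.11982316 = 0.243001
Relative intensity = 0.243001 / 0.374853 × 100 = 64.8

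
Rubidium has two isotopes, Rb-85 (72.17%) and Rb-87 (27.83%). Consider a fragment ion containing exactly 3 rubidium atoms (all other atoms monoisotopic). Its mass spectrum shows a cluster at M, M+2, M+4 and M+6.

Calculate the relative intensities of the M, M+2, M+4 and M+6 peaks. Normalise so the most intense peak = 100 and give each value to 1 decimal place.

86.4 : 100.0 : 38.6 : 5.0

Each Rb atom is independently Rb-85 (p = 0.7217) or Rb-87 (q = 0.2783); the cluster is the binomial expansion (p + q)^3.
P(M) = 0.7217^3 = 0.375898
P(M+2) = 3 × 0.7217^2 × 0.2783^1 = 0.434858
P(M+4) = 3 × 0.7217^1 × 0.2783^2 = 0.167689
P(M+6) = 0.2783^3 = 0.021555
The M+2 peak is largest (0.434858); scaling to 100 gives 86.4 : 100.0 : 38.6 : 5.0.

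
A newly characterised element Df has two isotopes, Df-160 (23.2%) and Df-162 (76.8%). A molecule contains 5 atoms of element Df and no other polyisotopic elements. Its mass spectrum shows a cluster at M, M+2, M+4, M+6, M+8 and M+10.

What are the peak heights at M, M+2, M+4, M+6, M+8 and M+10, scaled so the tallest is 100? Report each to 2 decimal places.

0.17 : 2.76 : 18.25 : 60.42 : 100.00 : 66.21

The 5 Df atoms are independent, so intensities follow the terms of (0.232 + 0.768)^5.
P(M) = 0.232^5 = 0.000672
P(M+2) = 5 × 0.232^4 × 0.768^1 = 0.011125
P(M+4) = 10 × 0.232^3 × 0.768^2 = 0.073652
P(M+6) = 10 × 0.232^2 × 0.768^3 = 0.243815
P(M+8) = 5 × 0.232^1 × 0.768^4 = 0.403555
P(M+10) = 0.768^5 = 0.267181
The M+8 peak is largest (0.403555); scaling to 100 gives 0.17 : 2.76 : 18.25 : 60.42 : 100.00 : 66.21.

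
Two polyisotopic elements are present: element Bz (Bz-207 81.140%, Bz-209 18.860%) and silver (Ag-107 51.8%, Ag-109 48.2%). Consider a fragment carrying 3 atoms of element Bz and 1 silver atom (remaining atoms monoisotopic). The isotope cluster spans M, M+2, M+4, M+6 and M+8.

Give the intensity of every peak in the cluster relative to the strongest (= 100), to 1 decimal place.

Element Bz pattern (n=3): 0.53420139 : 0.37250572 : 0.0865844 : 0.00670849
Silver pattern (n=1): 0.5180 : 0.4820
Convolve the two distributions (both contribute in 2-u steps):
  M: 0.53420139×0.5180 = 0.276716
  M+2: 0.53420139×0.4820 + 0.37250572×0.5180 = 0.450443
  M+4: 0.37250572×0.4820 + 0.0865844×0.5180 = 0.224398
  M+6: 0.0865844×0.4820 + 0.00670849×0.5180 = 0.045209
  M+8: 0.00670849×0.4820 = 0.003233
Scale to base peak (0.450443) = 100: 61.4 : 100.0 : 49.8 : 10.0 : 0.7

61.4 : 100.0 : 49.8 : 10.0 : 0.7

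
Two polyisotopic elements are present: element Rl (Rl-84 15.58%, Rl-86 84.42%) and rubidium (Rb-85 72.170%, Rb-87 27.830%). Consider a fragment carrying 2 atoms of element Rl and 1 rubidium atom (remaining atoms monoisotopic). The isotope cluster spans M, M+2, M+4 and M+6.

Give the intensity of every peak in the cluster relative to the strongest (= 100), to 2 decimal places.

2.98 : 33.46 : 100.00 : 33.76

Element Rl pattern (n=2): 0.02427364 : 0.26305272 : 0.71267364
Rubidium pattern (n=1): 0.7217 : 0.2783
Convolve the two distributions (both contribute in 2-u steps):
  M: 0.02427364×0.7217 = 0.017518
  M+2: 0.02427364×0.2783 + 0.26305272×0.7217 = 0.196601
  M+4: 0.26305272×0.2783 + 0.71267364×0.7217 = 0.587544
  M+6: 0.71267364×0.2783 = 0.198337
Scale to base peak (0.587544) = 100: 2.98 : 33.46 : 100.00 : 33.76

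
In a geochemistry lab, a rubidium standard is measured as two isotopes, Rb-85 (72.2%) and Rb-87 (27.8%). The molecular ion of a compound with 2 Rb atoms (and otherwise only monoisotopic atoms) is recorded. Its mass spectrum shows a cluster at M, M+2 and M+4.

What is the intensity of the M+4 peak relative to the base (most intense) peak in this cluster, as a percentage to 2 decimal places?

(0.722 + 0.278)^2 gives M 0.5213, M+2 0.4014, M+4 0.0773; the largest is M.
P(M) = C(2,0) × 0.722^2 × 0.278^0 = 1 × 0.521284 × 1.0000 = 0.521284 (base)
P(M+4) = C(2,2) × 0.722^0 × 0.278^2 = 1 × 1.0000 × 0.077284 = 0.077284
Relative intensity = 0.077284 / 0.521284 × 100 = 14.83

14.83%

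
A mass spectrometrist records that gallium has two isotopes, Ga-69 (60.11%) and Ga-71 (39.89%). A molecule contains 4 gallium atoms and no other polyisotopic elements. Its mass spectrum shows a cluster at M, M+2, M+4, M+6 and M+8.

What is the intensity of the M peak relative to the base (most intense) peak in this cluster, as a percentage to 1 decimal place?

37.7%

Term probabilities: M 0.1306, M+2 0.3465, M+4 0.3450, M+6 0.1526, M+8 0.0253. Base peak = M+2.
P(M+2) = C(4,1) × 0.6011^3 × 0.3989^1 = 4 × 0.21719018 × 0.3989 = 0.346549 (base)
P(M) = C(4,0) × 0.6011^4 × 0.3989^0 = 1 × 0.13055302 × 1.0000 = 0.130553
Relative intensity = 0.130553 / 0.346549 × 100 = 37.7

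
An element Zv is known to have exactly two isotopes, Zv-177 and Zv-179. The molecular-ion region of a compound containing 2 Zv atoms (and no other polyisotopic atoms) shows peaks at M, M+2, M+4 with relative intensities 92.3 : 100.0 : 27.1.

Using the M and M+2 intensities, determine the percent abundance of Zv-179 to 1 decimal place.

Write p for the Zv-177 fraction. I(M+2)/I(M) = [C(2,1)·p^1·(1−p)] / p^2 = 2·(1−p)/p = 100.0/92.3 = 1.0834
(1−p)/p = 1.0834/2 = 0.5417  ⇒  p = 1/(1 + 0.5417) = 0.6486
Zv-177: 64.9%, Zv-179: 35.1%.

35.1%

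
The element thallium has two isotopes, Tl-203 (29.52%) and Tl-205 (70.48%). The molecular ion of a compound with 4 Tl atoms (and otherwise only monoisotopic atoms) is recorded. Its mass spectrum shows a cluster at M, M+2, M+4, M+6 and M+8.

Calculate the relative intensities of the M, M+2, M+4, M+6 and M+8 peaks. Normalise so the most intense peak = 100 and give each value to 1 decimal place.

Each Tl atom is independently Tl-203 (p = 0.2952) or Tl-205 (q = 0.7048); the cluster is the binomial expansion (p + q)^4.
P(M) = 0.2952^4 = 0.007594
P(M+2) = 4 × 0.2952^3 × 0.7048^1 = 0.072523
P(M+4) = 6 × 0.2952^2 × 0.7048^2 = 0.259726
P(M+6) = 4 × 0.2952^1 × 0.7048^3 = 0.413403
P(M+8) = 0.7048^4 = 0.246754
The M+6 peak is largest (0.413403); scaling to 100 gives 1.8 : 17.5 : 62.8 : 100.0 : 59.7.

1.8 : 17.5 : 62.8 : 100.0 : 59.7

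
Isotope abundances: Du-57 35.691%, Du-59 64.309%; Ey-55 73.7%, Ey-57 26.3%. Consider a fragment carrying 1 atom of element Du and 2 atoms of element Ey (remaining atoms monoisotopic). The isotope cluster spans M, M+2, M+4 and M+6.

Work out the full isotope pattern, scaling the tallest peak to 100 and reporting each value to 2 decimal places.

Element Du pattern (n=1): 0.35691 : 0.64309
Element Ey pattern (n=2): 0.543169 : 0.387662 : 0.069169
Convolve the two distributions (both contribute in 2-u steps):
  M: 0.35691×0.543169 = 0.193862
  M+2: 0.35691×0.387662 + 0.64309×0.543169 = 0.487667
  M+4: 0.35691×0.069169 + 0.64309×0.387662 = 0.273989
  M+6: 0.64309×0.069169 = 0.044482
Scale to base peak (0.487667) = 100: 39.75 : 100.00 : 56.18 : 9.12

39.75 : 100.00 : 56.18 : 9.12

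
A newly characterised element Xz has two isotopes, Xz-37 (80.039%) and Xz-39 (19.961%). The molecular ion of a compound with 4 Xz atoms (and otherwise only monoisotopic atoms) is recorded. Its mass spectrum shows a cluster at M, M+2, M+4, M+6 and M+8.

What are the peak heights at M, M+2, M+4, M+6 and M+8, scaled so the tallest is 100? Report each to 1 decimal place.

100.0 : 99.8 : 37.3 : 6.2 : 0.4

The 4 Xz atoms are independent, so intensities follow the terms of (0.80039 + 0.19961)^4.
P(M) = 0.80039^4 = 0.410399
P(M+2) = 4 × 0.80039^3 × 0.19961^1 = 0.409399
P(M+4) = 6 × 0.80039^2 × 0.19961^2 = 0.153151
P(M+6) = 4 × 0.80039^1 × 0.19961^3 = 0.025463
P(M+8) = 0.19961^4 = 0.001588
The M peak is largest (0.410399); scaling to 100 gives 100.0 : 99.8 : 37.3 : 6.2 : 0.4.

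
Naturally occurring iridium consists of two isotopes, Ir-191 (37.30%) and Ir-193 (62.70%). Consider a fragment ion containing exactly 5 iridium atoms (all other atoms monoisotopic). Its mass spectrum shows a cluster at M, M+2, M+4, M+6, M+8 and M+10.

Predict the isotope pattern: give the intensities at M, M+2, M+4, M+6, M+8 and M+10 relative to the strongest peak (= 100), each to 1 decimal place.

2.1 : 17.7 : 59.5 : 100.0 : 84.0 : 28.3

The 5 Ir atoms are independent, so intensities follow the terms of (0.3730 + 0.6270)^5.
P(M) = 0.3730^5 = 0.007220
P(M+2) = 5 × 0.3730^4 × 0.6270^1 = 0.060684
P(M+4) = 10 × 0.3730^3 × 0.6270^2 = 0.204015
P(M+6) = 10 × 0.3730^2 × 0.6270^3 = 0.342942
P(M+8) = 5 × 0.3730^1 × 0.6270^4 = 0.288237
P(M+10) = 0.6270^5 = 0.096903
The M+6 peak is largest (0.342942); scaling to 100 gives 2.1 : 17.7 : 59.5 : 100.0 : 84.0 : 28.3.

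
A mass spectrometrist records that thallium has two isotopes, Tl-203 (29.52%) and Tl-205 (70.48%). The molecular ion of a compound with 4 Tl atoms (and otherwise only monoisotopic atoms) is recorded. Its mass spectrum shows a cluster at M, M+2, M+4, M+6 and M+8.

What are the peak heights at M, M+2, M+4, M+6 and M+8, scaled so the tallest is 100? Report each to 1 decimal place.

Each Tl atom is independently Tl-203 (p = 0.2952) or Tl-205 (q = 0.7048); the cluster is the binomial expansion (p + q)^4.
P(M) = 0.2952^4 = 0.007594
P(M+2) = 4 × 0.2952^3 × 0.7048^1 = 0.072523
P(M+4) = 6 × 0.2952^2 × 0.7048^2 = 0.259726
P(M+6) = 4 × 0.2952^1 × 0.7048^3 = 0.413403
P(M+8) = 0.7048^4 = 0.246754
The M+6 peak is largest (0.413403); scaling to 100 gives 1.8 : 17.5 : 62.8 : 100.0 : 59.7.

1.8 : 17.5 : 62.8 : 100.0 : 59.7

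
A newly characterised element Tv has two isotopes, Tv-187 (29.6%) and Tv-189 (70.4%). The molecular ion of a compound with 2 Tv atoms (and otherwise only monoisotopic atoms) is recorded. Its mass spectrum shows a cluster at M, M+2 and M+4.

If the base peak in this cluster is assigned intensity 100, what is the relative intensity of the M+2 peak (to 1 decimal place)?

Term probabilities: M 0.0876, M+2 0.4168, M+4 0.4956. Base peak = M+4.
P(M+4) = C(2,2) × 0.296^0 × 0.704^2 = 1 × 1.0000 × 0.495616 = 0.495616 (base)
P(M+2) = C(2,1) × 0.296^1 × 0.704^1 = 2 × 0.2960 × 0.7040 = 0.416768
Relative intensity = 0.416768 / 0.495616 × 100 = 84.1

84.1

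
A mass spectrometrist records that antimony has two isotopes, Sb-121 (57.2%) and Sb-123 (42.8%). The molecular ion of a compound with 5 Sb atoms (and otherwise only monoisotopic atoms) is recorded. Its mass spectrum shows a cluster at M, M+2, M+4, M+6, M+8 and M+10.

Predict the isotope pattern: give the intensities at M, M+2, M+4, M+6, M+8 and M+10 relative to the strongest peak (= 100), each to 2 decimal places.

The 5 Sb atoms are independent, so intensities follow the terms of (0.572 + 0.428)^5.
P(M) = 0.572^5 = 0.061232
P(M+2) = 5 × 0.572^4 × 0.428^1 = 0.229086
P(M+4) = 10 × 0.572^3 × 0.428^2 = 0.342827
P(M+6) = 10 × 0.572^2 × 0.428^3 = 0.256521
P(M+8) = 5 × 0.572^1 × 0.428^4 = 0.095971
P(M+10) = 0.428^5 = 0.014362
The M+4 peak is largest (0.342827); scaling to 100 gives 17.86 : 66.82 : 100.00 : 74.83 : 27.99 : 4.19.

17.86 : 66.82 : 100.00 : 74.83 : 27.99 : 4.19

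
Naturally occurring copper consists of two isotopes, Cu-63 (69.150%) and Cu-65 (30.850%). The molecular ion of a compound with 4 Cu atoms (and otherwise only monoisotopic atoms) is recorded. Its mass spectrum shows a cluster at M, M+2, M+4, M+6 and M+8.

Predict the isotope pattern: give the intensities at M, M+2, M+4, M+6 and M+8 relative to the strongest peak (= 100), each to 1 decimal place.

56.0 : 100.0 : 66.9 : 19.9 : 2.2

The 4 Cu atoms are independent, so intensities follow the terms of (0.69150 + 0.30850)^4.
P(M) = 0.69150^4 = 0.228649
P(M+2) = 4 × 0.69150^3 × 0.30850^1 = 0.408030
P(M+4) = 6 × 0.69150^2 × 0.30850^2 = 0.273052
P(M+6) = 4 × 0.69150^1 × 0.30850^3 = 0.081212
P(M+8) = 0.30850^4 = 0.009058
The M+2 peak is largest (0.408030); scaling to 100 gives 56.0 : 100.0 : 66.9 : 19.9 : 2.2.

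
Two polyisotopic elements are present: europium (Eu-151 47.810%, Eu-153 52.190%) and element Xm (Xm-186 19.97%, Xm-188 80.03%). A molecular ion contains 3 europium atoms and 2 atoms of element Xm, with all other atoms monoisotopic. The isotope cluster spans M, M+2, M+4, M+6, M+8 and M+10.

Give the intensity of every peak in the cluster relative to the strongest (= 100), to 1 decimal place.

Europium pattern (n=3): 0.10928391 : 0.3578871 : 0.39067407 : 0.14215492
Element Xm pattern (n=2): 0.03988009 : 0.31963982 : 0.64048009
Convolve the two distributions (both contribute in 2-u steps):
  M: 0.10928391×0.03988009 = 0.004358
  M+2: 0.10928391×0.31963982 + 0.3578871×0.03988009 = 0.049204
  M+4: 0.10928391×0.64048009 + 0.3578871×0.31963982 + 0.39067407×0.03988009 = 0.199969
  M+6: 0.3578871×0.64048009 + 0.39067407×0.31963982 + 0.14215492×0.03988009 = 0.359764
  M+8: 0.39067407×0.64048009 + 0.14215492×0.31963982 = 0.295657
  M+10: 0.14215492×0.64048009 = 0.091047
Scale to base peak (0.359764) = 100: 1.2 : 13.7 : 55.6 : 100.0 : 82.2 : 25.3

1.2 : 13.7 : 55.6 : 100.0 : 82.2 : 25.3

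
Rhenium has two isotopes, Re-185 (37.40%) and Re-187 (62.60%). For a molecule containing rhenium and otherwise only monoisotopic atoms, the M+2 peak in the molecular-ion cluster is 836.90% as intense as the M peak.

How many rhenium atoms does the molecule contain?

For n independent Re atoms, I(M+2)/I(M) = n · (abundance Re-187) / (abundance Re-185) = n · 0.6260/0.3740.
n = 8.3690 × 0.3740/0.6260 = 5.00 ≈ 5

5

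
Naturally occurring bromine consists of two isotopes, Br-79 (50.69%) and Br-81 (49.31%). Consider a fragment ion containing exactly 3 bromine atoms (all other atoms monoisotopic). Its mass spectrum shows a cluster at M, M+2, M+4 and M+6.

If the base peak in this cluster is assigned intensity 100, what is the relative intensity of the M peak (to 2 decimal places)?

34.27

Binomial terms of (0.5069 + 0.4931)^3: M 0.1302, M+2 0.3801, M+4 0.3698, M+6 0.1199 → M+2 is the base peak.
P(M+2) = C(3,1) × 0.5069^2 × 0.4931^1 = 3 × 0.25694761 × 0.4931 = 0.380103 (base)
P(M) = C(3,0) × 0.5069^3 × 0.4931^0 = 1 × 0.13024674 × 1.0000 = 0.130247
Relative intensity = 0.130247 / 0.380103 × 100 = 34.27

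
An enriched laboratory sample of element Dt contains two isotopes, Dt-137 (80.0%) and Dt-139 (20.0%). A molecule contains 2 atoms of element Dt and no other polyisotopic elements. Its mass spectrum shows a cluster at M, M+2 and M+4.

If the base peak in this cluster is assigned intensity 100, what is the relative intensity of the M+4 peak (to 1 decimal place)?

(0.800 + 0.200)^2 gives M 0.6400, M+2 0.3200, M+4 0.0400; the largest is M.
P(M) = C(2,0) × 0.800^2 × 0.200^0 = 1 × 0.6400 × 1.0000 = 0.640000 (base)
P(M+4) = C(2,2) × 0.800^0 × 0.200^2 = 1 × 1.0000 × 0.0400 = 0.040000
Relative intensity = 0.040000 / 0.640000 × 100 = 6.2

6.2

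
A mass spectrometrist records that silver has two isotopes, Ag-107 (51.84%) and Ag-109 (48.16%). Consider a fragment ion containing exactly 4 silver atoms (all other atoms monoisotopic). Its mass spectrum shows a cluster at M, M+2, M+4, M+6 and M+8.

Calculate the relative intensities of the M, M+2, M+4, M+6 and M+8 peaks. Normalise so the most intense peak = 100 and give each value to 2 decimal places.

The 4 Ag atoms are independent, so intensities follow the terms of (0.5184 + 0.4816)^4.
P(M) = 0.5184^4 = 0.072220
P(M+2) = 4 × 0.5184^3 × 0.4816^1 = 0.268375
P(M+4) = 6 × 0.5184^2 × 0.4816^2 = 0.373985
P(M+6) = 4 × 0.5184^1 × 0.4816^3 = 0.231624
P(M+8) = 0.4816^4 = 0.053795
The M+4 peak is largest (0.373985); scaling to 100 gives 19.31 : 71.76 : 100.00 : 61.93 : 14.38.

19.31 : 71.76 : 100.00 : 61.93 : 14.38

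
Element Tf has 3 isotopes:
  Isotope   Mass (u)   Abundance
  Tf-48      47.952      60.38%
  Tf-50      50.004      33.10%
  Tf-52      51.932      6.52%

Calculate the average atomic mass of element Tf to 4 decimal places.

Average mass = Σ (abundance × isotope mass) = 0.6038 × 47.952 + 0.3310 × 50.004 + 0.0652 × 51.932
= 28.95342 + 16.55132 + 3.38597 = 48.89071 u

48.8907 u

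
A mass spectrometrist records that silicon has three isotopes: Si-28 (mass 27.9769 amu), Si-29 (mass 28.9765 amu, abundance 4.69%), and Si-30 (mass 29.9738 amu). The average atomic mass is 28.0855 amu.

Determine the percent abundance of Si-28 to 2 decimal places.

92.22%

Let x and y be the fractions of Si-28 and Si-30. Then x + y = 1 − 0.0469 = 0.9531 and 27.9769x + 29.9738y = 28.0855 − 0.0469×28.9765 = 26.72650215.
Substituting: 27.9769x + 29.9738(0.9531 − x) = 26.72650215
(27.9769 − 29.9738)x = -1.84152663  ⇒  x = 0.92219, y = 0.03091
Si-28: 92.22%, Si-30: 3.09%.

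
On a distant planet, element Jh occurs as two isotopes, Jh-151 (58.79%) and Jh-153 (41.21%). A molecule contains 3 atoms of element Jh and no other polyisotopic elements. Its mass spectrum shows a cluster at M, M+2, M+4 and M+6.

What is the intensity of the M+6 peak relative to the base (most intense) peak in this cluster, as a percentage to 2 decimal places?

(0.5879 + 0.4121)^3 gives M 0.2032, M+2 0.4273, M+4 0.2995, M+6 0.0700; the largest is M+2.
P(M+2) = C(3,1) × 0.5879^2 × 0.4121^1 = 3 × 0.34562641 × 0.4121 = 0.427298 (base)
P(M+6) = C(3,3) × 0.5879^0 × 0.4121^3 = 1 × 1.0000 × 0.06998546 = 0.069985
Relative intensity = 0.069985 / 0.427298 × 100 = 16.38

16.38%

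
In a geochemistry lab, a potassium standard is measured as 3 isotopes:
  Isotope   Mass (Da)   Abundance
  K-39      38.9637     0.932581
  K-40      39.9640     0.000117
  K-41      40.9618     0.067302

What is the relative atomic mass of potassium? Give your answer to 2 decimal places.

Weight each isotope mass by its fractional abundance: 0.932581 × 38.9637 + 0.000117 × 39.9640 + 0.067302 × 40.9618
= 36.33681 + 0.00468 + 2.75681 = 39.09830 Da

39.10 Da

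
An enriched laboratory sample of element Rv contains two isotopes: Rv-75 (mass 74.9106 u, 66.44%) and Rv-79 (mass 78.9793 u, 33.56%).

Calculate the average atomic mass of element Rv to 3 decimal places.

76.276 u

Weight each isotope mass by its fractional abundance: 0.6644 × 74.9106 + 0.3356 × 78.9793
= 49.77060 + 26.50545 = 76.27605 u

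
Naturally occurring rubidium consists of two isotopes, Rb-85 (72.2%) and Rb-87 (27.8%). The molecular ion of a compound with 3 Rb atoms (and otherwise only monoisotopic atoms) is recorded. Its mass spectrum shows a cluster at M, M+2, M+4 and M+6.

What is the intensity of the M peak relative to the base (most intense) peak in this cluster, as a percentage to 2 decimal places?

86.57%

(0.722 + 0.278)^3 gives M 0.3764, M+2 0.4348, M+4 0.1674, M+6 0.0215; the largest is M+2.
P(M+2) = C(3,1) × 0.722^2 × 0.278^1 = 3 × 0.521284 × 0.2780 = 0.434751 (base)
P(M) = C(3,0) × 0.722^3 × 0.278^0 = 1 × 0.37636705 × 1.0000 = 0.376367
Relative intensity = 0.376367 / 0.434751 × 100 = 86.57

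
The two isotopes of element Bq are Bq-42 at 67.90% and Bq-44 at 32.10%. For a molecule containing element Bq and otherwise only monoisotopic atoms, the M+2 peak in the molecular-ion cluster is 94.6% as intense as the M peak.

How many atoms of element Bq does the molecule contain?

2

With n Bq atoms, P(M+2)/P(M) = C(n,1)·p^(n−1)q / p^n = n·q/p = n · 0.3210/0.6790.
n = 0.946 × 0.6790/0.3210 = 2.00 ≈ 2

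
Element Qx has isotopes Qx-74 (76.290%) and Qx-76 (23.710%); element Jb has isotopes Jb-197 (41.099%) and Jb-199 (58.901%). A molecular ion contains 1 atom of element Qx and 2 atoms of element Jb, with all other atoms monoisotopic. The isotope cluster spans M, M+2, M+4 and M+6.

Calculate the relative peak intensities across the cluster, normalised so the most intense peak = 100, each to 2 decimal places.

31.48 : 100.00 : 92.69 : 20.09

Element Qx pattern (n=1): 0.7629 : 0.2371
Element Jb pattern (n=2): 0.16891278 : 0.48415444 : 0.34693278
Convolve the two distributions (both contribute in 2-u steps):
  M: 0.7629×0.16891278 = 0.128864
  M+2: 0.7629×0.48415444 + 0.2371×0.16891278 = 0.409411
  M+4: 0.7629×0.34693278 + 0.2371×0.48415444 = 0.379468
  M+6: 0.2371×0.34693278 = 0.082258
Scale to base peak (0.409411) = 100: 31.48 : 100.00 : 92.69 : 20.09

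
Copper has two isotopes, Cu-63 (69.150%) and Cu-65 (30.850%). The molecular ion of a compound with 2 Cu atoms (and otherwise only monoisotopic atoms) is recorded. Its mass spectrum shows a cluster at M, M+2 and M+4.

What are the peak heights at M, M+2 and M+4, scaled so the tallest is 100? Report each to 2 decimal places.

Each Cu atom is independently Cu-63 (p = 0.69150) or Cu-65 (q = 0.30850); the cluster is the binomial expansion (p + q)^2.
P(M) = 0.69150^2 = 0.478172
P(M+2) = 2 × 0.69150^1 × 0.30850^1 = 0.426656
P(M+4) = 0.30850^2 = 0.095172
The M peak is largest (0.478172); scaling to 100 gives 100.00 : 89.23 : 19.90.

100.00 : 89.23 : 19.90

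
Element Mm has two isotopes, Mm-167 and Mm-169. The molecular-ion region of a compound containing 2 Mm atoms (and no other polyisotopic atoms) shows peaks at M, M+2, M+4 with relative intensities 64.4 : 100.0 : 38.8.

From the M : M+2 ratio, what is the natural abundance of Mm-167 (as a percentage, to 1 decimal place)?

Write p for the Mm-167 fraction. I(M+2)/I(M) = [C(2,1)·p^1·(1−p)] / p^2 = 2·(1−p)/p = 100.0/64.4 = 1.5528
(1−p)/p = 1.5528/2 = 0.7764  ⇒  p = 1/(1 + 0.7764) = 0.5629
Mm-167: 56.3%, Mm-169: 43.7%.

56.3%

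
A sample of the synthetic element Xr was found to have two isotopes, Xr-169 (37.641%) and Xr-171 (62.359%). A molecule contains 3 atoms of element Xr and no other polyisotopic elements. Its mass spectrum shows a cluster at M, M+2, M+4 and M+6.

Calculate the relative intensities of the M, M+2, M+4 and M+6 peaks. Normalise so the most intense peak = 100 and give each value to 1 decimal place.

12.1 : 60.4 : 100.0 : 55.2

Each Xr atom is independently Xr-169 (p = 0.37641) or Xr-171 (q = 0.62359); the cluster is the binomial expansion (p + q)^3.
P(M) = 0.37641^3 = 0.053331
P(M+2) = 3 × 0.37641^2 × 0.62359^1 = 0.265059
P(M+4) = 3 × 0.37641^1 × 0.62359^2 = 0.439117
P(M+6) = 0.62359^3 = 0.242492
The M+4 peak is largest (0.439117); scaling to 100 gives 12.1 : 60.4 : 100.0 : 55.2.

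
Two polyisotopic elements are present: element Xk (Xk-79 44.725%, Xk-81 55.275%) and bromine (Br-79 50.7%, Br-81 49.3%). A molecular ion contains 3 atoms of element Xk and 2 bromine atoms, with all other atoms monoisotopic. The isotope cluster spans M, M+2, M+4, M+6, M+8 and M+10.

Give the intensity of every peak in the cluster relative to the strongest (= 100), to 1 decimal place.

7.0 : 39.5 : 89.0 : 100.0 : 56.0 : 12.5

Element Xk pattern (n=3): 0.08946456 : 0.331704 : 0.40994832 : 0.16888312
Bromine pattern (n=2): 0.257049 : 0.499902 : 0.243049
Convolve the two distributions (both contribute in 2-u steps):
  M: 0.08946456×0.257049 = 0.022997
  M+2: 0.08946456×0.499902 + 0.331704×0.257049 = 0.129988
  M+4: 0.08946456×0.243049 + 0.331704×0.499902 + 0.40994832×0.257049 = 0.292941
  M+6: 0.331704×0.243049 + 0.40994832×0.499902 + 0.16888312×0.257049 = 0.328966
  M+8: 0.40994832×0.243049 + 0.16888312×0.499902 = 0.184063
  M+10: 0.16888312×0.243049 = 0.041047
Scale to base peak (0.328966) = 100: 7.0 : 39.5 : 89.0 : 100.0 : 56.0 : 12.5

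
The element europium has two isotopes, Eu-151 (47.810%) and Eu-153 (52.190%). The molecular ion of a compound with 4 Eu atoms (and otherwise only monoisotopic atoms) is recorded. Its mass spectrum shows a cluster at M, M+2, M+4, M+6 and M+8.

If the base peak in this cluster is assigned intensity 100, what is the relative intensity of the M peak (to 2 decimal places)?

13.99

(0.47810 + 0.52190)^4 gives M 0.0522, M+2 0.2281, M+4 0.3736, M+6 0.2719, M+8 0.0742; the largest is M+4.
P(M+4) = C(4,2) × 0.47810^2 × 0.52190^2 = 6 × 0.22857961 × 0.27237961 = 0.373563 (base)
P(M) = C(4,0) × 0.47810^4 × 0.52190^0 = 1 × 0.05224864 × 1.0000 = 0.052249
Relative intensity = 0.052249 / 0.373563 × 100 = 13.99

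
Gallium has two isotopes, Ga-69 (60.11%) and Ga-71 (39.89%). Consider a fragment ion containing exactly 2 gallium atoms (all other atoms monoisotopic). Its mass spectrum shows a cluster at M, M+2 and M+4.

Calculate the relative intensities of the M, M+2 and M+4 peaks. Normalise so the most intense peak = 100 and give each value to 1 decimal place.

Expanding (0.6011 + 0.3989)^2:
P(M) = 0.6011^2 = 0.361321
P(M+2) = 2 × 0.6011^1 × 0.3989^1 = 0.479558
P(M+4) = 0.3989^2 = 0.159121
The M+2 peak is largest (0.479558); scaling to 100 gives 75.3 : 100.0 : 33.2.

75.3 : 100.0 : 33.2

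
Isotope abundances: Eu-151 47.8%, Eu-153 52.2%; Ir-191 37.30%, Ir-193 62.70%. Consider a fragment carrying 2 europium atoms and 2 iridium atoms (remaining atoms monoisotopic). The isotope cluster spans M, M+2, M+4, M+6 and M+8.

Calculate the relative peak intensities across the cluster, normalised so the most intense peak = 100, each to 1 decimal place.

Europium pattern (n=2): 0.228484 : 0.499032 : 0.272484
Iridium pattern (n=2): 0.139129 : 0.467742 : 0.393129
Convolve the two distributions (both contribute in 2-u steps):
  M: 0.228484×0.139129 = 0.031789
  M+2: 0.228484×0.467742 + 0.499032×0.139129 = 0.176301
  M+4: 0.228484×0.393129 + 0.499032×0.467742 + 0.272484×0.139129 = 0.361152
  M+6: 0.499032×0.393129 + 0.272484×0.467742 = 0.323636
  M+8: 0.272484×0.393129 = 0.107121
Scale to base peak (0.361152) = 100: 8.8 : 48.8 : 100.0 : 89.6 : 29.7

8.8 : 48.8 : 100.0 : 89.6 : 29.7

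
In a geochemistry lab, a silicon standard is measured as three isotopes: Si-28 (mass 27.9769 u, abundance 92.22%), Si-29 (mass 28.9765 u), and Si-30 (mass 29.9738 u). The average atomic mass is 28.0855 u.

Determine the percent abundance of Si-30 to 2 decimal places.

Let x and y be the fractions of Si-29 and Si-30. Then x + y = 1 − 0.9222 = 0.0778 and 28.9765x + 29.9738y = 28.0855 − 0.9222×27.9769 = 2.28520282.
Substituting: 28.9765x + 29.9738(0.0778 − x) = 2.28520282
(28.9765 − 29.9738)x = -0.04675882  ⇒  x = 0.04689, y = 0.03091
Si-29: 4.69%, Si-30: 3.09%.

3.09%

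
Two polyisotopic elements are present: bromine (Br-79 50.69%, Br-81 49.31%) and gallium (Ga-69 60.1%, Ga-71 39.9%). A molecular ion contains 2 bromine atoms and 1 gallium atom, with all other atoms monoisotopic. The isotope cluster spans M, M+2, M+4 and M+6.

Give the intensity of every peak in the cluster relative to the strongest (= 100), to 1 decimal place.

38.3 : 100.0 : 85.8 : 24.1

Bromine pattern (n=2): 0.25694761 : 0.49990478 : 0.24314761
Gallium pattern (n=1): 0.6010 : 0.3990
Convolve the two distributions (both contribute in 2-u steps):
  M: 0.25694761×0.6010 = 0.154426
  M+2: 0.25694761×0.3990 + 0.49990478×0.6010 = 0.402965
  M+4: 0.49990478×0.3990 + 0.24314761×0.6010 = 0.345594
  M+6: 0.24314761×0.3990 = 0.097016
Scale to base peak (0.402965) = 100: 38.3 : 100.0 : 85.8 : 24.1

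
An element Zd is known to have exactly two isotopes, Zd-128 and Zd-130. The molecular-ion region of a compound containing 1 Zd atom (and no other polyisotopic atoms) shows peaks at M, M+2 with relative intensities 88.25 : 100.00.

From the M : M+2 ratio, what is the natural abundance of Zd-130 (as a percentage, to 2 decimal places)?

If p is the fraction of Zd that is Zd-128, then I(M+2)/I(M) = [C(1,1)·p^0·(1−p)] / p^1 = 1·(1−p)/p = 100.00/88.25 = 1.1331
(1−p)/p = 1.1331/1 = 1.1331  ⇒  p = 1/(1 + 1.1331) = 0.4688
Zd-128: 46.88%, Zd-130: 53.12%.

53.12%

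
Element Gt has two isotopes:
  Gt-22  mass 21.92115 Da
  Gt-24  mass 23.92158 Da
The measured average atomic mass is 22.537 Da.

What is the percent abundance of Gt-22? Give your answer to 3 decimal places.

Writing the weighted mean with unknown fraction x of Gt-22:
21.92115·x + 23.92158·(1 − x) = 22.537
(21.92115 − 23.92158)·x = 22.537 − 23.92158
x = -1.38458 / -2.00043 = 0.69214 → 69.214% Gt-22, 30.786% Gt-24.

69.214%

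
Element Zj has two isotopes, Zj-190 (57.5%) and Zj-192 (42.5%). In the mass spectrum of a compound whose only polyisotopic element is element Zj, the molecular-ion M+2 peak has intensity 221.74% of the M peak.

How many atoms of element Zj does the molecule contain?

For n independent Zj atoms, I(M+2)/I(M) = n · (abundance Zj-192) / (abundance Zj-190) = n · 0.425/0.575.
n = 2.2174 × 0.575/0.425 = 3.00 ≈ 3

3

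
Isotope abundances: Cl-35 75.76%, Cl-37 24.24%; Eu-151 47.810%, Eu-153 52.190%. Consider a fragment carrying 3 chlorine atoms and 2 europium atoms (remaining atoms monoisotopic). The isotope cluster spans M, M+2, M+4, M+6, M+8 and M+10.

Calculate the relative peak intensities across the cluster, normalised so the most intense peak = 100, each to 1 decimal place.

Chlorine pattern (n=3): 0.4348304 : 0.41738208 : 0.13354464 : 0.01424288
Europium pattern (n=2): 0.22857961 : 0.49904078 : 0.27237961
Convolve the two distributions (both contribute in 2-u steps):
  M: 0.4348304×0.22857961 = 0.099393
  M+2: 0.4348304×0.49904078 + 0.41738208×0.22857961 = 0.312403
  M+4: 0.4348304×0.27237961 + 0.41738208×0.49904078 + 0.13354464×0.22857961 = 0.357255
  M+6: 0.41738208×0.27237961 + 0.13354464×0.49904078 + 0.01424288×0.22857961 = 0.183586
  M+8: 0.13354464×0.27237961 + 0.01424288×0.49904078 = 0.043483
  M+10: 0.01424288×0.27237961 = 0.003879
Scale to base peak (0.357255) = 100: 27.8 : 87.4 : 100.0 : 51.4 : 12.2 : 1.1

27.8 : 87.4 : 100.0 : 51.4 : 12.2 : 1.1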